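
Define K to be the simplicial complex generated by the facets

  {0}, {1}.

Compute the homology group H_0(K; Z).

We work with the vertex ordering 0 < 1. The simplices of K, each written with vertices in increasing order, are:

  0-simplices (2): [0], [1]

giving chain groups C_0 ≅ Z^2.

Now H_k = ker ∂_k / im ∂_{k+1}, so:

  H_0: rank C_0 − rank ∂_1 = 2 − 0 = 2, and there is no ∂_1, so H_0 = Z^2.

H_0 ≅ Z^2.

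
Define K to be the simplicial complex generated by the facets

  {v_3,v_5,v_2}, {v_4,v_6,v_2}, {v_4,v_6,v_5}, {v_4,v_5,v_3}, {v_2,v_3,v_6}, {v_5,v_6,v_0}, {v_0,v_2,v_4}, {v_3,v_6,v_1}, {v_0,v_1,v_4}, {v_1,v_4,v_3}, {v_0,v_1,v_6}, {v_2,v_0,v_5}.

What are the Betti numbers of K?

b_0 = 1, b_1 = 0, b_2 = 0.

K has 7 vertices, 18 edges, 12 triangles.
rank ∂_0 = 0, rank ∂_1 = 6 ⇒ b_0 = 7 − 0 − 6 = 1; all invariant factors of ∂_1 are 1 so no torsion. So H_0 = Z.
rank ∂_1 = 6, rank ∂_2 = 12 ⇒ b_1 = 18 − 6 − 12 = 0; ∂_2 has invariant factor(s) [2] giving torsion. So H_1 = Z/2.
rank ∂_2 = 12, rank ∂_3 = 0 ⇒ b_2 = 12 − 12 − 0 = 0. So H_2 = 0.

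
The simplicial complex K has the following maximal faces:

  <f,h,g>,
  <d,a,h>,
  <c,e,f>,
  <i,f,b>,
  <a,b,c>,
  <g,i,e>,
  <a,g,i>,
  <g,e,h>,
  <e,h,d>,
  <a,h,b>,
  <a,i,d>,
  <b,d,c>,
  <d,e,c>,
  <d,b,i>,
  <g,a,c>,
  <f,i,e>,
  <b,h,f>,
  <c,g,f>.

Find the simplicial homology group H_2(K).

H_2 ≅ 0.

Order the vertices as a < b < c < d < e < f < g < h < i. Listing each simplex with vertices in this order, K has dimension 2 with simplices:

  0-simplices (9): a, b, c, d, e, f, g, h, i
  1-simplices (27): ab, ac, ad, ag, ah, ai, bc, bd, bf, bh, bi, cd, ce, cf, cg, de, dh, di, ef, eg, eh, ei, fg, fh, fi, gh, gi
  2-simplices (18): abc, abh, acg, adh, adi, agi, bcd, bdi, bfh, bfi, cde, cef, cfg, deh, efi, egh, egi, fgh

Hence C_0 ≅ Z^9, C_1 ≅ Z^27, C_2 ≅ Z^18.

Boundary ∂_1: C_1 → C_0 is given by ∂[p,q] = [q] − [p]. For instance
  ∂ai = i − a.
This gives a 9×27 integer matrix of rank 8; reducing to Smith normal form yields diagonal entries (1,1,1,1,1,1,1,1).

Boundary ∂_2: C_2 → C_1 maps a triangle to the signed sum of its edges. For instance
  ∂adi = di − ai + ad,
  ∂abh = bh − ah + ab.
The resulting 27×18 matrix has rank 18, and its Smith normal form has invariant factors (1,1,1,1,1,1,1,1,1,1,1,1,1,1,1,1,1,2).

Now H_k = ker ∂_k / im ∂_{k+1}, so:

  H_2: rank ker ∂_2 − rank ∂_3 = (18 − 18) − 0 = 0, and there is no ∂_3, so H_2 ≅ 0.

(K is a triangulation of the Klein bottle.)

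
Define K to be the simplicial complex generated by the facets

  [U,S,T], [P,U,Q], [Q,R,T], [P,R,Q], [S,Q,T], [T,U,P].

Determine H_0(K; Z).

We work with the vertex ordering P < Q < R < S < T < U. The simplices of K, each written with vertices in increasing order, are:

  0-simplices (6): P, Q, R, S, T, U
  1-simplices (12): PQ, PR, PT, PU, QR, QS, QT, QU, RT, ST, SU, TU
  2-simplices (6): PQR, PQU, PTU, QRT, QST, STU

Hence C_0 ≅ Z^6, C_1 ≅ Z^12, C_2 ≅ Z^6.

Boundary ∂_1: C_1 → C_0 sends each edge [p,q] (with p < q) to q − p.
As a 6×12 matrix over Z this has rank 5, with invariant factors (1,1,1,1,1).

Boundary ∂_2: C_2 → C_1 sends each 2-simplex [p,q,r] to [q,r] − [p,r] + [p,q]. For instance
  ∂PQR = QR − PR + PQ,
  ∂QRT = RT − QT + QR.
The 12×6 boundary matrix has rank 6 and Smith normal form diag(1,1,1,1,1,1).

Now H_k = ker ∂_k / im ∂_{k+1}, so:

  H_0: rank C_0 − rank ∂_1 = 6 − 5 = 1, and the invariant factors of ∂_1 are all 1, so H_0 = Z.

(K is a triangulation of the cylinder S^1 x I.)

H_0 ≅ Z.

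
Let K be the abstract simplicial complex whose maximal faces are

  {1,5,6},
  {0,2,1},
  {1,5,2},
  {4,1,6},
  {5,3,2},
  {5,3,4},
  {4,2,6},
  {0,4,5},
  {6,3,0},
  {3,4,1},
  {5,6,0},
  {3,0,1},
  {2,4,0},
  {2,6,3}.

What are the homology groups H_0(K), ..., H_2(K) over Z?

Fix the vertex order 0 < 1 < 2 < 3 < 4 < 5 < 6 and write every simplex with vertices in increasing order. Then dim K = 2 and the simplices of K are:

  0-simplices (7): [0], [1], [2], [3], [4], [5], [6]
  1-simplices (21): [0,1], [0,2], [0,3], [0,4], [0,5], [0,6], [1,2], [1,3], [1,4], [1,5], [1,6], [2,3], [2,4], [2,5], [2,6], [3,4], [3,5], [3,6], [4,5], [4,6], [5,6]
  2-simplices (14): [0,1,2], [0,1,3], [0,2,4], [0,3,6], [0,4,5], [0,5,6], [1,2,5], [1,3,4], [1,4,6], [1,5,6], [2,3,5], [2,3,6], [2,4,6], [3,4,5]

Hence C_0 ≅ Z^7, C_1 ≅ Z^21, C_2 ≅ Z^14.

∂_1: C_1 → C_0 sends each edge [p,q] (with p < q) to q − p. For instance
  ∂[3,6] = [6] − [3].
The 7×21 boundary matrix has rank 6 and Smith normal form diag(1,1,1,1,1,1).

Boundary ∂_2: C_2 → C_1 sends each 2-simplex [p,q,r] to [q,r] − [p,r] + [p,q]. For instance
  ∂[0,1,2] = [1,2] − [0,2] + [0,1],
  ∂[1,5,6] = [5,6] − [1,6] + [1,5].
The resulting 21×14 matrix has rank 13, and its Smith normal form has invariant factors (1,1,1,1,1,1,1,1,1,1,1,1,1).

From H_k ≅ ker(∂_k) / im(∂_{k+1}) we obtain:

  H_0: rank C_0 − rank ∂_1 = 7 − 6 = 1, and the invariant factors of ∂_1 are all 1, so H_0 ≅ Z.
  H_1: rank ker ∂_1 − rank ∂_2 = (21 − 6) − 13 = 2, and the invariant factors of ∂_2 are all 1, so H_1 ≅ Z^2.
  H_2: rank ker ∂_2 − rank ∂_3 = (14 − 13) − 0 = 1, and there is no ∂_3, so H_2 ≅ Z.

H_0 ≅ Z,  H_1 ≅ Z^2,  H_2 ≅ Z.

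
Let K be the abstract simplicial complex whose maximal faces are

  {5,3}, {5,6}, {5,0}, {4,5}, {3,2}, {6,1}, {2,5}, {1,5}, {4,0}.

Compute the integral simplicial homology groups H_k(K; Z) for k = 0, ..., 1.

H_0 = Z,  H_1 = Z^3.

Order the vertices as 0 < 1 < 2 < 3 < 4 < 5 < 6. Listing each simplex with vertices in this order, K has dimension 1 with simplices:

  0-simplices (7): [0], [1], [2], [3], [4], [5], [6]
  1-simplices (9): [0,4], [0,5], [1,5], [1,6], [2,3], [2,5], [3,5], [4,5], [5,6]

so the chain groups are C_0 ≅ Z^7, C_1 ≅ Z^9.

Boundary ∂_1: C_1 → C_0 sends each edge [p,q] (with p < q) to q − p. For instance
  ∂[4,5] = [5] − [4].
As a 7×9 matrix over Z this has rank 6, with invariant factors (1,1,1,1,1,1).

From H_k ≅ ker(∂_k) / im(∂_{k+1}) we obtain:

  H_0: rank C_0 − rank ∂_1 = 7 − 6 = 1, and the invariant factors of ∂_1 are all 1, so H_0 ≅ Z.
  H_1: rank ker ∂_1 − rank ∂_2 = (9 − 6) − 0 = 3, and there is no ∂_2, so H_1 ≅ Z^3.

As a check, the Euler characteristic is 7 − 9 = -2, which agrees with 1 − 3 = -2.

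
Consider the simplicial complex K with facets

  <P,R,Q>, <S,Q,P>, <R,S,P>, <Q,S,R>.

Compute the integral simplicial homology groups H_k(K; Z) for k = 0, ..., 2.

Order the vertices as P < Q < R < S. Listing each simplex with vertices in this order, K has dimension 2 with simplices:

  0-simplices (4): P, Q, R, S
  1-simplices (6): PQ, PR, PS, QR, QS, RS
  2-simplices (4): PQR, PQS, PRS, QRS

so the chain groups are C_0 ≅ Z^4, C_1 ≅ Z^6, C_2 ≅ Z^4.

Boundary ∂_1: C_1 → C_0 sends each edge [p,q] (with p < q) to q − p. For instance
  ∂QS = S − Q.
As a 4×6 matrix over Z this has rank 3, with invariant factors (1,1,1).

Boundary ∂_2: C_2 → C_1 sends each 2-simplex [p,q,r] to [q,r] − [p,r] + [p,q]. For instance
  ∂PQR = QR − PR + PQ,
  ∂PQS = QS − PS + PQ.
This gives a 6×4 integer matrix of rank 3; reducing to Smith normal form yields diagonal entries (1,1,1).

Computing H_k = (kernel of ∂_k) / (image of ∂_{k+1}):

  H_0: rank C_0 − rank ∂_1 = 4 − 3 = 1, and the invariant factors of ∂_1 are all 1, so H_0 ≅ Z.
  H_1: rank ker ∂_1 − rank ∂_2 = (6 − 3) − 3 = 0, and the invariant factors of ∂_2 are all 1, so H_1 ≅ 0.
  H_2: rank ker ∂_2 − rank ∂_3 = (4 − 3) − 0 = 1, and there is no ∂_3, so H_2 ≅ Z.

H_0 ≅ Z,  H_1 = 0,  H_2 ≅ Z.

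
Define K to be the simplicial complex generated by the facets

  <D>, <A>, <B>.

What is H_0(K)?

H_0 = Z^3.

We work with the vertex ordering A < B < D. The simplices of K, each written with vertices in increasing order, are:

  0-simplices (3): A, B, D

giving chain groups C_0 ≅ Z^3.

Reading off H_k = ker ∂_k / im ∂_{k+1}:

  H_0: rank C_0 − rank ∂_1 = 3 − 0 = 3, and there is no ∂_1, so H_0 = Z^3.

(K is a triangulation of a set of 3 points.)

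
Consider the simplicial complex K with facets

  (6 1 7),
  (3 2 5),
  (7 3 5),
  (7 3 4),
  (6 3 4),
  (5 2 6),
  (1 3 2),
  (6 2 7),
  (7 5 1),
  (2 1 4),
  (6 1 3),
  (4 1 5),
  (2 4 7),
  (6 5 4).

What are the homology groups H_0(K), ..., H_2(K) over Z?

H_0 ≅ Z,  H_1 ≅ Z^2,  H_2 ≅ Z.

Fix the vertex order 1 < 2 < 3 < 4 < 5 < 6 < 7 and write every simplex with vertices in increasing order. Then dim K = 2 and the simplices of K are:

  0-simplices (7): [1], [2], [3], [4], [5], [6], [7]
  1-simplices (21): [1,2], [1,3], [1,4], [1,5], [1,6], [1,7], [2,3], [2,4], [2,5], [2,6], [2,7], [3,4], [3,5], [3,6], [3,7], [4,5], [4,6], [4,7], [5,6], [5,7], [6,7]
  2-simplices (14): [1,2,3], [1,2,4], [1,3,6], [1,4,5], [1,5,7], [1,6,7], [2,3,5], [2,4,7], [2,5,6], [2,6,7], [3,4,6], [3,4,7], [3,5,7], [4,5,6]

Hence C_0 ≅ Z^7, C_1 ≅ Z^21, C_2 ≅ Z^14.

∂_1: C_1 → C_0 sends each edge [p,q] (with p < q) to q − p. For instance
  ∂[2,4] = [4] − [2].
This gives a 7×21 integer matrix of rank 6; reducing to Smith normal form yields diagonal entries (1,1,1,1,1,1).

∂_2: C_2 → C_1 acts by ∂[p,q,r] = [q,r] − [p,r] + [p,q]. For instance
  ∂[3,4,7] = [4,7] − [3,7] + [3,4],
  ∂[2,4,7] = [4,7] − [2,7] + [2,4].
The 21×14 boundary matrix has rank 13 and Smith normal form diag(1,1,1,1,1,1,1,1,1,1,1,1,1).

From H_k ≅ ker(∂_k) / im(∂_{k+1}) we obtain:

  H_0: rank C_0 − rank ∂_1 = 7 − 6 = 1, and the invariant factors of ∂_1 are all 1, so H_0 = Z.
  H_1: rank ker ∂_1 − rank ∂_2 = (21 − 6) − 13 = 2, and the invariant factors of ∂_2 are all 1, so H_1 = Z^2.
  H_2: rank ker ∂_2 − rank ∂_3 = (14 − 13) − 0 = 1, and there is no ∂_3, so H_2 = Z.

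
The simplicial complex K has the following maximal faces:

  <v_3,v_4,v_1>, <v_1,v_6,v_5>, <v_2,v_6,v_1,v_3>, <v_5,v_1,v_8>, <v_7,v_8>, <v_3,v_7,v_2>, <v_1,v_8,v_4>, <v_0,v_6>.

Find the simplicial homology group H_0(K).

H_0 ≅ Z.

Fix the vertex order v_0 < v_1 < v_2 < v_3 < v_4 < v_5 < v_6 < v_7 < v_8 and write every simplex with vertices in increasing order. Then dim K = 3 and the simplices of K are:

  0-simplices (9): [v_0], [v_1], [v_2], [v_3], [v_4], [v_5], [v_6], [v_7], [v_8]
  1-simplices (17): (17 of them)
  2-simplices (9): [v_1,v_2,v_3], [v_1,v_2,v_6], [v_1,v_3,v_4], [v_1,v_3,v_6], [v_1,v_4,v_8], [v_1,v_5,v_6], [v_1,v_5,v_8], [v_2,v_3,v_6], [v_2,v_3,v_7]
  3-simplices (1): [v_1,v_2,v_3,v_6]

giving chain groups C_0 ≅ Z^9, C_1 ≅ Z^17, C_2 ≅ Z^9, C_3 ≅ Z^1.

The boundary map ∂_1: C_1 → C_0 sends each edge [p,q] (with p < q) to q − p.
The resulting 9×17 matrix has rank 8, and its Smith normal form has invariant factors (1,1,1,1,1,1,1,1).

∂_2: C_2 → C_1 acts by ∂[p,q,r] = [q,r] − [p,r] + [p,q]. For instance
  ∂[v_1,v_4,v_8] = [v_4,v_8] − [v_1,v_8] + [v_1,v_4],
  ∂[v_2,v_3,v_6] = [v_3,v_6] − [v_2,v_6] + [v_2,v_3].
As a 17×9 matrix over Z this has rank 8, with invariant factors (1,1,1,1,1,1,1,1).

∂_3: C_3 → C_2 sends each 3-simplex σ to the alternating sum Σ_i (−1)^i (σ with its i-th vertex removed). For instance
  ∂[v_1,v_2,v_3,v_6] = [v_2,v_3,v_6] − [v_1,v_3,v_6] + [v_1,v_2,v_6] − [v_1,v_2,v_3].
The 9×1 boundary matrix has rank 1 and Smith normal form diag(1).

From H_k ≅ ker(∂_k) / im(∂_{k+1}) we obtain:

  H_0: rank C_0 − rank ∂_1 = 9 − 8 = 1, and the invariant factors of ∂_1 are all 1, so H_0 ≅ Z.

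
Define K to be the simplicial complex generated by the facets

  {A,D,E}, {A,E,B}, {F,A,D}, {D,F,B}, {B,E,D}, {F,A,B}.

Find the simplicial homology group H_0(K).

H_0 = Z.

Order the vertices as A < B < D < E < F. Listing each simplex with vertices in this order, K has dimension 2 with simplices:

  0-simplices (5): A, B, D, E, F
  1-simplices (9): AB, AD, AE, AF, BD, BE, BF, DE, DF
  2-simplices (6): ABE, ABF, ADE, ADF, BDE, BDF

Hence C_0 ≅ Z^5, C_1 ≅ Z^9, C_2 ≅ Z^6.

∂_1: C_1 → C_0 is given by ∂[p,q] = [q] − [p].
The resulting 5×9 matrix has rank 4, and its Smith normal form has invariant factors (1,1,1,1).

Boundary ∂_2: C_2 → C_1 acts by ∂[p,q,r] = [q,r] − [p,r] + [p,q]. For instance
  ∂ADE = DE − AE + AD,
  ∂BDF = DF − BF + BD.
As a 9×6 matrix over Z this has rank 5, with invariant factors (1,1,1,1,1).

Now H_k = ker ∂_k / im ∂_{k+1}, so:

  H_0: rank C_0 − rank ∂_1 = 5 − 4 = 1, and the invariant factors of ∂_1 are all 1, so H_0 ≅ Z.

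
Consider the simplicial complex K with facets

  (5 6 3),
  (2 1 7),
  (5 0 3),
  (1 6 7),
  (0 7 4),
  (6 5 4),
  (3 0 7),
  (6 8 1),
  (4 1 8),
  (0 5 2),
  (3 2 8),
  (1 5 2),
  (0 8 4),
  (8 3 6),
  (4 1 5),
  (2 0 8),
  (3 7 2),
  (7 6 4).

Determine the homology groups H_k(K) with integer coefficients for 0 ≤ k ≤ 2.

H_0 ≅ Z,  H_1 ≅ Z × Z/2,  H_2 = 0.

Fix the vertex order 0 < 1 < 2 < 3 < 4 < 5 < 6 < 7 < 8 and write every simplex with vertices in increasing order. Then dim K = 2 and the simplices of K are:

  0-simplices (9): [0], [1], [2], [3], [4], [5], [6], [7], [8]
  1-simplices (27): (27 of them)
  2-simplices (18): [0,2,5], [0,2,8], [0,3,5], [0,3,7], [0,4,7], [0,4,8], [1,2,5], [1,2,7], [1,4,5], [1,4,8], [1,6,7], [1,6,8], [2,3,7], [2,3,8], [3,5,6], [3,6,8], [4,5,6], [4,6,7]

Hence C_0 ≅ Z^9, C_1 ≅ Z^27, C_2 ≅ Z^18.

Boundary ∂_1: C_1 → C_0 sends each edge [p,q] (with p < q) to q − p.
This gives a 9×27 integer matrix of rank 8; reducing to Smith normal form yields diagonal entries (1,1,1,1,1,1,1,1).

The boundary map ∂_2: C_2 → C_1 acts by ∂[p,q,r] = [q,r] − [p,r] + [p,q]. For instance
  ∂[2,3,8] = [3,8] − [2,8] + [2,3],
  ∂[1,6,8] = [6,8] − [1,8] + [1,6].
The 27×18 boundary matrix has rank 18 and Smith normal form diag(1,1,1,1,1,1,1,1,1,1,1,1,1,1,1,1,1,2).

Reading off H_k = ker ∂_k / im ∂_{k+1}:

  H_0: rank C_0 − rank ∂_1 = 9 − 8 = 1, and the invariant factors of ∂_1 are all 1, so H_0 = Z.
  H_1: rank ker ∂_1 − rank ∂_2 = (27 − 8) − 18 = 1, and ∂_2 has invariant factor 2 > 1, so H_1 = Z × Z/2.
  H_2: rank ker ∂_2 − rank ∂_3 = (18 − 18) − 0 = 0, and there is no ∂_3, so H_2 = 0.

As a check, the Euler characteristic is 9 − 27 + 18 = 0, which agrees with 1 − 1 + 0 = 0.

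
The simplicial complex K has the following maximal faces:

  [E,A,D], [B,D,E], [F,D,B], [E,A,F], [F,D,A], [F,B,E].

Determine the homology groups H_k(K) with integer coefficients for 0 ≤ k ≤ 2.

K has 5 vertices, 9 edges, 6 triangles.
rank ∂_0 = 0, rank ∂_1 = 4 ⇒ b_0 = 5 − 0 − 4 = 1; all invariant factors of ∂_1 are 1 so no torsion. So H_0 = Z.
rank ∂_1 = 4, rank ∂_2 = 5 ⇒ b_1 = 9 − 4 − 5 = 0; all invariant factors of ∂_2 are 1 so no torsion. So H_1 = 0.
rank ∂_2 = 5, rank ∂_3 = 0 ⇒ b_2 = 6 − 5 − 0 = 1. So H_2 = Z.

H_0 ≅ Z,  H_1 = 0,  H_2 ≅ Z.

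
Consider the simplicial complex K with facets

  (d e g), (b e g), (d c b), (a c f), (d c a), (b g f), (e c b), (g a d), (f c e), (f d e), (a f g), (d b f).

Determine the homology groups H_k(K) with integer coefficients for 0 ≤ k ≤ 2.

K has 7 vertices, 18 edges, 12 triangles.
rank ∂_0 = 0, rank ∂_1 = 6 ⇒ b_0 = 7 − 0 − 6 = 1; all invariant factors of ∂_1 are 1 so no torsion. So H_0 ≅ Z.
rank ∂_1 = 6, rank ∂_2 = 12 ⇒ b_1 = 18 − 6 − 12 = 0; ∂_2 has invariant factor(s) [2] giving torsion. So H_1 ≅ Z/2.
rank ∂_2 = 12, rank ∂_3 = 0 ⇒ b_2 = 12 − 12 − 0 = 0. So H_2 ≅ 0.

H_0 ≅ Z,  H_1 ≅ Z/2,  H_2 = 0.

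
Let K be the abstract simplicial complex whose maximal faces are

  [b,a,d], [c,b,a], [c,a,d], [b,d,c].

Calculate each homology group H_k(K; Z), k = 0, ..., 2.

H_0 ≅ Z,  H_1 = 0,  H_2 ≅ Z.

Take the total order a < b < c < d on the vertex set. Then K (dimension 2) consists of the simplices:

  0-simplices (4): a, b, c, d
  1-simplices (6): ab, ac, ad, bc, bd, cd
  2-simplices (4): abc, abd, acd, bcd

giving chain groups C_0 ≅ Z^4, C_1 ≅ Z^6, C_2 ≅ Z^4.

The boundary map ∂_1: C_1 → C_0 is given by ∂[p,q] = [q] − [p].
The 4×6 boundary matrix has rank 3 and Smith normal form diag(1,1,1).

The boundary map ∂_2: C_2 → C_1 maps a triangle to the signed sum of its edges. For instance
  ∂acd = cd − ad + ac,
  ∂abc = bc − ac + ab.
The 6×4 boundary matrix has rank 3 and Smith normal form diag(1,1,1).

Reading off H_k = ker ∂_k / im ∂_{k+1}:

  H_0: rank C_0 − rank ∂_1 = 4 − 3 = 1, and the invariant factors of ∂_1 are all 1, so H_0 = Z.
  H_1: rank ker ∂_1 − rank ∂_2 = (6 − 3) − 3 = 0, and the invariant factors of ∂_2 are all 1, so H_1 = 0.
  H_2: rank ker ∂_2 − rank ∂_3 = (4 − 3) − 0 = 1, and there is no ∂_3, so H_2 = Z.

As a check, the Euler characteristic is 4 − 6 + 4 = 2, which agrees with 1 − 0 + 1 = 2.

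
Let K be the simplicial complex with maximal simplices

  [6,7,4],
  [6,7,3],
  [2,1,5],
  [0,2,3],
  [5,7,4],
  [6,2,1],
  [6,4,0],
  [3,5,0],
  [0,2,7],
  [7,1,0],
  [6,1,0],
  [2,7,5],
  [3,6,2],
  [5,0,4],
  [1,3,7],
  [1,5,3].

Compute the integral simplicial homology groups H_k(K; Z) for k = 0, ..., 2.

H_0 ≅ Z,  H_1 ≅ Z^2,  H_2 ≅ Z.

We work with the vertex ordering 0 < 1 < 2 < 3 < 4 < 5 < 6 < 7. The simplices of K, each written with vertices in increasing order, are:

  0-simplices (8): [0], [1], [2], [3], [4], [5], [6], [7]
  1-simplices (24): (24 of them)
  2-simplices (16): [0,1,6], [0,1,7], [0,2,3], [0,2,7], [0,3,5], [0,4,5], [0,4,6], [1,2,5], [1,2,6], [1,3,5], [1,3,7], [2,3,6], [2,5,7], [3,6,7], [4,5,7], [4,6,7]

so the chain groups are C_0 ≅ Z^8, C_1 ≅ Z^24, C_2 ≅ Z^16.

Boundary ∂_1: C_1 → C_0 maps an edge to its endpoints' difference, ∂[p,q] = q − p. For instance
  ∂[0,6] = [6] − [0].
The 8×24 boundary matrix has rank 7 and Smith normal form diag(1,1,1,1,1,1,1).

∂_2: C_2 → C_1 maps a triangle to the signed sum of its edges. For instance
  ∂[0,2,3] = [2,3] − [0,3] + [0,2],
  ∂[4,5,7] = [5,7] − [4,7] + [4,5].
The 24×16 boundary matrix has rank 15 and Smith normal form diag(1,1,1,1,1,1,1,1,1,1,1,1,1,1,1).

From H_k ≅ ker(∂_k) / im(∂_{k+1}) we obtain:

  H_0: rank C_0 − rank ∂_1 = 8 − 7 = 1, and the invariant factors of ∂_1 are all 1, so H_0 = Z.
  H_1: rank ker ∂_1 − rank ∂_2 = (24 − 7) − 15 = 2, and the invariant factors of ∂_2 are all 1, so H_1 = Z^2.
  H_2: rank ker ∂_2 − rank ∂_3 = (16 − 15) − 0 = 1, and there is no ∂_3, so H_2 = Z.

As a check, the Euler characteristic is 8 − 24 + 16 = 0, which agrees with 1 − 2 + 1 = 0.
(K is a triangulation of the torus T^2.)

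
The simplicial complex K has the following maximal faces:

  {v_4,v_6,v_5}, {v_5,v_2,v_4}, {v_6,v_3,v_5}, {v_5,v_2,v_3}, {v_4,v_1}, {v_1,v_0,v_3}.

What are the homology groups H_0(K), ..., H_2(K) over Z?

We work with the vertex ordering v_0 < v_1 < v_2 < v_3 < v_4 < v_5 < v_6. The simplices of K, each written with vertices in increasing order, are:

  0-simplices (7): [v_0], [v_1], [v_2], [v_3], [v_4], [v_5], [v_6]
  1-simplices (12): [v_0,v_1], [v_0,v_3], [v_1,v_3], [v_1,v_4], [v_2,v_3], [v_2,v_4], [v_2,v_5], [v_3,v_5], [v_3,v_6], [v_4,v_5], [v_4,v_6], [v_5,v_6]
  2-simplices (5): [v_0,v_1,v_3], [v_2,v_3,v_5], [v_2,v_4,v_5], [v_3,v_5,v_6], [v_4,v_5,v_6]

giving chain groups C_0 ≅ Z^7, C_1 ≅ Z^12, C_2 ≅ Z^5.

The boundary map ∂_1: C_1 → C_0 sends each edge [p,q] (with p < q) to q − p. For instance
  ∂[v_5,v_6] = [v_6] − [v_5].
As a 7×12 matrix over Z this has rank 6, with invariant factors (1,1,1,1,1,1).

Boundary ∂_2: C_2 → C_1 maps a triangle to the signed sum of its edges. For instance
  ∂[v_4,v_5,v_6] = [v_5,v_6] − [v_4,v_6] + [v_4,v_5],
  ∂[v_2,v_4,v_5] = [v_4,v_5] − [v_2,v_5] + [v_2,v_4].
As a 12×5 matrix over Z this has rank 5, with invariant factors (1,1,1,1,1).

From H_k ≅ ker(∂_k) / im(∂_{k+1}) we obtain:

  H_0: rank C_0 − rank ∂_1 = 7 − 6 = 1, and the invariant factors of ∂_1 are all 1, so H_0 = Z.
  H_1: rank ker ∂_1 − rank ∂_2 = (12 − 6) − 5 = 1, and the invariant factors of ∂_2 are all 1, so H_1 = Z.
  H_2: rank ker ∂_2 − rank ∂_3 = (5 − 5) − 0 = 0, and there is no ∂_3, so H_2 = 0.

H_0 ≅ Z,  H_1 ≅ Z,  H_2 = 0.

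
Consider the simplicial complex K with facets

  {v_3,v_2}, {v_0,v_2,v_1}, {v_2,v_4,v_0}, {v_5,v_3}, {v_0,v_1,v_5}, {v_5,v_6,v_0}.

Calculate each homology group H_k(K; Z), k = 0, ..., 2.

H_0 = Z,  H_1 = Z,  H_2 = 0.

Order the vertices as v_0 < v_1 < v_2 < v_3 < v_4 < v_5 < v_6. Listing each simplex with vertices in this order, K has dimension 2 with simplices:

  0-simplices (7): [v_0], [v_1], [v_2], [v_3], [v_4], [v_5], [v_6]
  1-simplices (11): [v_0,v_1], [v_0,v_2], [v_0,v_4], [v_0,v_5], [v_0,v_6], [v_1,v_2], [v_1,v_5], [v_2,v_3], [v_2,v_4], [v_3,v_5], [v_5,v_6]
  2-simplices (4): [v_0,v_1,v_2], [v_0,v_1,v_5], [v_0,v_2,v_4], [v_0,v_5,v_6]

so the chain groups are C_0 ≅ Z^7, C_1 ≅ Z^11, C_2 ≅ Z^4.

The boundary map ∂_1: C_1 → C_0 maps an edge to its endpoints' difference, ∂[p,q] = q − p.
This gives a 7×11 integer matrix of rank 6; reducing to Smith normal form yields diagonal entries (1,1,1,1,1,1).

Boundary ∂_2: C_2 → C_1 acts by ∂[p,q,r] = [q,r] − [p,r] + [p,q]. For instance
  ∂[v_0,v_1,v_5] = [v_1,v_5] − [v_0,v_5] + [v_0,v_1],
  ∂[v_0,v_5,v_6] = [v_5,v_6] − [v_0,v_6] + [v_0,v_5].
As a 11×4 matrix over Z this has rank 4, with invariant factors (1,1,1,1).

Reading off H_k = ker ∂_k / im ∂_{k+1}:

  H_0: rank C_0 − rank ∂_1 = 7 − 6 = 1, and the invariant factors of ∂_1 are all 1, so H_0 = Z.
  H_1: rank ker ∂_1 − rank ∂_2 = (11 − 6) − 4 = 1, and the invariant factors of ∂_2 are all 1, so H_1 = Z.
  H_2: rank ker ∂_2 − rank ∂_3 = (4 − 4) − 0 = 0, and there is no ∂_3, so H_2 = 0.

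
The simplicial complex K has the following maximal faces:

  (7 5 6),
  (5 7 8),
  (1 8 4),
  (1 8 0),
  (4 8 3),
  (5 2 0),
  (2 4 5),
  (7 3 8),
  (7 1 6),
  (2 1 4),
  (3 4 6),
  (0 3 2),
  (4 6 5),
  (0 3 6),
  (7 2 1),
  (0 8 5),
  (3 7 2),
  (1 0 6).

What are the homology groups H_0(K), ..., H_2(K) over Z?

We work with the vertex ordering 0 < 1 < 2 < 3 < 4 < 5 < 6 < 7 < 8. The simplices of K, each written with vertices in increasing order, are:

  0-simplices (9): [0], [1], [2], [3], [4], [5], [6], [7], [8]
  1-simplices (27): (27 of them)
  2-simplices (18): [0,1,6], [0,1,8], [0,2,3], [0,2,5], [0,3,6], [0,5,8], [1,2,4], [1,2,7], [1,4,8], [1,6,7], [2,3,7], [2,4,5], [3,4,6], [3,4,8], [3,7,8], [4,5,6], [5,6,7], [5,7,8]

giving chain groups C_0 ≅ Z^9, C_1 ≅ Z^27, C_2 ≅ Z^18.

∂_1: C_1 → C_0 sends each edge [p,q] (with p < q) to q − p. For instance
  ∂[1,7] = [7] − [1].
This gives a 9×27 integer matrix of rank 8; reducing to Smith normal form yields diagonal entries (1,1,1,1,1,1,1,1).

The boundary map ∂_2: C_2 → C_1 sends each 2-simplex [p,q,r] to [q,r] − [p,r] + [p,q]. For instance
  ∂[3,4,6] = [4,6] − [3,6] + [3,4],
  ∂[0,1,6] = [1,6] − [0,6] + [0,1].
The 27×18 boundary matrix has rank 17 and Smith normal form diag(1,1,1,1,1,1,1,1,1,1,1,1,1,1,1,1,1).

Reading off H_k = ker ∂_k / im ∂_{k+1}:

  H_0: rank C_0 − rank ∂_1 = 9 − 8 = 1, and the invariant factors of ∂_1 are all 1, so H_0 = Z.
  H_1: rank ker ∂_1 − rank ∂_2 = (27 − 8) − 17 = 2, and the invariant factors of ∂_2 are all 1, so H_1 = Z^2.
  H_2: rank ker ∂_2 − rank ∂_3 = (18 − 17) − 0 = 1, and there is no ∂_3, so H_2 = Z.

As a check, the Euler characteristic is 9 − 27 + 18 = 0, which agrees with 1 − 2 + 1 = 0.
(K is a triangulation of the torus T^2.)

H_0 = Z,  H_1 = Z^2,  H_2 = Z.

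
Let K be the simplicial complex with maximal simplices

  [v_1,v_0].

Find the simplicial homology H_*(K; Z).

H_0 ≅ Z,  H_1 = 0.

Fix the vertex order v_0 < v_1 and write every simplex with vertices in increasing order. Then dim K = 1 and the simplices of K are:

  0-simplices (2): [v_0], [v_1]
  1-simplices (1): [v_0,v_1]

giving chain groups C_0 ≅ Z^2, C_1 ≅ Z^1.

Boundary ∂_1: C_1 → C_0 sends each edge [p,q] (with p < q) to q − p.
As a 2×1 matrix over Z this has rank 1, with invariant factors (1).

Reading off H_k = ker ∂_k / im ∂_{k+1}:

  H_0: rank C_0 − rank ∂_1 = 2 − 1 = 1, and the invariant factors of ∂_1 are all 1, so H_0 = Z.
  H_1: rank ker ∂_1 − rank ∂_2 = (1 − 1) − 0 = 0, and there is no ∂_2, so H_1 = 0.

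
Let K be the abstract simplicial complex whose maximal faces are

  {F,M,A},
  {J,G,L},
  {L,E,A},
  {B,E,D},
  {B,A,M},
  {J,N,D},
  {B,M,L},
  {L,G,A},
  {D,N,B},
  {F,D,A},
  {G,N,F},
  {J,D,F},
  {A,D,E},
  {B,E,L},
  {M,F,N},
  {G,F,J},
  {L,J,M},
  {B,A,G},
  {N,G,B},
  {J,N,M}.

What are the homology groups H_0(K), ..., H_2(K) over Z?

Fix the vertex order A < B < D < E < F < G < J < L < M < N and write every simplex with vertices in increasing order. Then dim K = 2 and the simplices of K are:

  0-simplices (10): A, B, D, E, F, G, J, L, M, N
  1-simplices (30): AB, AD, AE, AF, AG, AL, AM, BD, BE, BG, BL, BM, BN, DE, DF, DJ, DN, EL, FG, FJ, FM, FN, GJ, GL, GN, JL, JM, JN, LM, MN
  2-simplices (20): ABG, ABM, ADE, ADF, AEL, AFM, AGL, BDE, BDN, BEL, BGN, BLM, DFJ, DJN, FGJ, FGN, FMN, GJL, JLM, JMN

Hence C_0 ≅ Z^10, C_1 ≅ Z^30, C_2 ≅ Z^20.

Boundary ∂_1: C_1 → C_0 sends each edge [p,q] (with p < q) to q − p.
As a 10×30 matrix over Z this has rank 9, with invariant factors (1,1,1,1,1,1,1,1,1).

Boundary ∂_2: C_2 → C_1 maps a triangle to the signed sum of its edges. For instance
  ∂BDN = DN − BN + BD,
  ∂BLM = LM − BM + BL.
The resulting 30×20 matrix has rank 20, and its Smith normal form has invariant factors (1,1,1,1,1,1,1,1,1,1,1,1,1,1,1,1,1,1,1,2).

Reading off H_k = ker ∂_k / im ∂_{k+1}:

  H_0: rank C_0 − rank ∂_1 = 10 − 9 = 1, and the invariant factors of ∂_1 are all 1, so H_0 = Z.
  H_1: rank ker ∂_1 − rank ∂_2 = (30 − 9) − 20 = 1, and ∂_2 has invariant factor 2 > 1, so H_1 = Z ⊕ Z/2.
  H_2: rank ker ∂_2 − rank ∂_3 = (20 − 20) − 0 = 0, and there is no ∂_3, so H_2 = 0.

(K is a triangulation of the Klein bottle.)

H_0 ≅ Z,  H_1 ≅ Z ⊕ Z/2,  H_2 = 0.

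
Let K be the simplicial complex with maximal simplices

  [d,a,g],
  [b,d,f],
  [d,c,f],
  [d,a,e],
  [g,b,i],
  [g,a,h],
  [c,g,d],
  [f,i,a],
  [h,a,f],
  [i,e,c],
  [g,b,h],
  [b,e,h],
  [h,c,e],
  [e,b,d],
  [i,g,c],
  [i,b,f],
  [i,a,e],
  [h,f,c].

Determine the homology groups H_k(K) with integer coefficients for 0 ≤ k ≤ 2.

H_0 = Z,  H_1 = Z^2,  H_2 = Z.

We work with the vertex ordering a < b < c < d < e < f < g < h < i. The simplices of K, each written with vertices in increasing order, are:

  0-simplices (9): a, b, c, d, e, f, g, h, i
  1-simplices (27): ad, ae, af, ag, ah, ai, bd, be, bf, bg, bh, bi, cd, ce, cf, cg, ch, ci, de, df, dg, eh, ei, fh, fi, gh, gi
  2-simplices (18): ade, adg, aei, afh, afi, agh, bde, bdf, beh, bfi, bgh, bgi, cdf, cdg, ceh, cei, cfh, cgi

Hence C_0 ≅ Z^9, C_1 ≅ Z^27, C_2 ≅ Z^18.

The boundary map ∂_1: C_1 → C_0 sends each edge [p,q] (with p < q) to q − p. For instance
  ∂bh = h − b.
The resulting 9×27 matrix has rank 8, and its Smith normal form has invariant factors (1,1,1,1,1,1,1,1).

The boundary map ∂_2: C_2 → C_1 sends each 2-simplex [p,q,r] to [q,r] − [p,r] + [p,q]. For instance
  ∂cdg = dg − cg + cd,
  ∂aei = ei − ai + ae.
The resulting 27×18 matrix has rank 17, and its Smith normal form has invariant factors (1,1,1,1,1,1,1,1,1,1,1,1,1,1,1,1,1).

Computing H_k = (kernel of ∂_k) / (image of ∂_{k+1}):

  H_0: rank C_0 − rank ∂_1 = 9 − 8 = 1, and the invariant factors of ∂_1 are all 1, so H_0 = Z.
  H_1: rank ker ∂_1 − rank ∂_2 = (27 − 8) − 17 = 2, and the invariant factors of ∂_2 are all 1, so H_1 = Z^2.
  H_2: rank ker ∂_2 − rank ∂_3 = (18 − 17) − 0 = 1, and there is no ∂_3, so H_2 = Z.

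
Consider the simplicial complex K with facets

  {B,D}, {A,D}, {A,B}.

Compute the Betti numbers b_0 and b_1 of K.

We work with the vertex ordering A < B < D. The simplices of K, each written with vertices in increasing order, are:

  0-simplices (3): A, B, D
  1-simplices (3): AB, AD, BD

Hence C_0 ≅ Z^3, C_1 ≅ Z^3.

Boundary ∂_1: C_1 → C_0 maps an edge to its endpoints' difference, ∂[p,q] = q − p. For instance
  ∂BD = D − B.
This gives a 3×3 integer matrix of rank 2; reducing to Smith normal form yields diagonal entries (1,1).

Now H_k = ker ∂_k / im ∂_{k+1}, so:

  H_0: rank C_0 − rank ∂_1 = 3 − 2 = 1, and the invariant factors of ∂_1 are all 1, so H_0 = Z.
  H_1: rank ker ∂_1 − rank ∂_2 = (3 − 2) − 0 = 1, and there is no ∂_2, so H_1 = Z.

As a check, the Euler characteristic is 3 − 3 = 0, which agrees with 1 − 1 = 0.

Hence the Betti numbers are b_0 = 1, b_1 = 1.

b_0 = 1, b_1 = 1.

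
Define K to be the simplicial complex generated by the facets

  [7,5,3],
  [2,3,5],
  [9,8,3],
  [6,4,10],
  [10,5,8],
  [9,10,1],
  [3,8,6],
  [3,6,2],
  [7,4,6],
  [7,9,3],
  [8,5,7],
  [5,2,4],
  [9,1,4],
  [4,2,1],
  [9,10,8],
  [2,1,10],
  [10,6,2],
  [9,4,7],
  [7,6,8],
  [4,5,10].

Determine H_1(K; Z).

We work with the vertex ordering 1 < 2 < 3 < 4 < 5 < 6 < 7 < 8 < 9 < 10. The simplices of K, each written with vertices in increasing order, are:

  0-simplices (10): [1], [2], [3], [4], [5], [6], [7], [8], [9], [10]
  1-simplices (30): (30 of them)
  2-simplices (20): (20 of them)

Hence C_0 ≅ Z^10, C_1 ≅ Z^30, C_2 ≅ Z^20.

The boundary map ∂_1: C_1 → C_0 sends each edge [p,q] (with p < q) to q − p. For instance
  ∂[3,5] = [5] − [3].
This gives a 10×30 integer matrix of rank 9; reducing to Smith normal form yields diagonal entries (1,1,1,1,1,1,1,1,1).

Boundary ∂_2: C_2 → C_1 sends each 2-simplex [p,q,r] to [q,r] − [p,r] + [p,q]. For instance
  ∂[2,6,10] = [6,10] − [2,10] + [2,6],
  ∂[2,4,5] = [4,5] − [2,5] + [2,4].
This gives a 30×20 integer matrix of rank 20; reducing to Smith normal form yields diagonal entries (1,1,1,1,1,1,1,1,1,1,1,1,1,1,1,1,1,1,1,2).

From H_k ≅ ker(∂_k) / im(∂_{k+1}) we obtain:

  H_1: rank ker ∂_1 − rank ∂_2 = (30 − 9) − 20 = 1, and ∂_2 has invariant factor 2 > 1, so H_1 ≅ Z ⊕ Z/2.

H_1 = Z ⊕ Z/2.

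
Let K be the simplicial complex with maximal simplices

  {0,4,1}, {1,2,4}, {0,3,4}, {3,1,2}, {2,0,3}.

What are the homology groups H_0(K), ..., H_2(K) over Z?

H_0 ≅ Z,  H_1 ≅ Z,  H_2 = 0.

We work with the vertex ordering 0 < 1 < 2 < 3 < 4. The simplices of K, each written with vertices in increasing order, are:

  0-simplices (5): [0], [1], [2], [3], [4]
  1-simplices (10): [0,1], [0,2], [0,3], [0,4], [1,2], [1,3], [1,4], [2,3], [2,4], [3,4]
  2-simplices (5): [0,1,4], [0,2,3], [0,3,4], [1,2,3], [1,2,4]

so the chain groups are C_0 ≅ Z^5, C_1 ≅ Z^10, C_2 ≅ Z^5.

The boundary map ∂_1: C_1 → C_0 maps an edge to its endpoints' difference, ∂[p,q] = q − p. For instance
  ∂[0,4] = [4] − [0].
The resulting 5×10 matrix has rank 4, and its Smith normal form has invariant factors (1,1,1,1).

Boundary ∂_2: C_2 → C_1 acts by ∂[p,q,r] = [q,r] − [p,r] + [p,q]. For instance
  ∂[0,3,4] = [3,4] − [0,4] + [0,3],
  ∂[0,1,4] = [1,4] − [0,4] + [0,1].
This gives a 10×5 integer matrix of rank 5; reducing to Smith normal form yields diagonal entries (1,1,1,1,1).

Now H_k = ker ∂_k / im ∂_{k+1}, so:

  H_0: rank C_0 − rank ∂_1 = 5 − 4 = 1, and the invariant factors of ∂_1 are all 1, so H_0 ≅ Z.
  H_1: rank ker ∂_1 − rank ∂_2 = (10 − 4) − 5 = 1, and the invariant factors of ∂_2 are all 1, so H_1 ≅ Z.
  H_2: rank ker ∂_2 − rank ∂_3 = (5 − 5) − 0 = 0, and there is no ∂_3, so H_2 ≅ 0.

As a check, the Euler characteristic is 5 − 10 + 5 = 0, which agrees with 1 − 1 + 0 = 0.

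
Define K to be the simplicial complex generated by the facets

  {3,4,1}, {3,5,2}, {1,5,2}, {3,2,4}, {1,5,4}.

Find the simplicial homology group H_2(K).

H_2 ≅ 0.

We work with the vertex ordering 1 < 2 < 3 < 4 < 5. The simplices of K, each written with vertices in increasing order, are:

  0-simplices (5): [1], [2], [3], [4], [5]
  1-simplices (10): [1,2], [1,3], [1,4], [1,5], [2,3], [2,4], [2,5], [3,4], [3,5], [4,5]
  2-simplices (5): [1,2,5], [1,3,4], [1,4,5], [2,3,4], [2,3,5]

giving chain groups C_0 ≅ Z^5, C_1 ≅ Z^10, C_2 ≅ Z^5.

Boundary ∂_1: C_1 → C_0 sends each edge [p,q] (with p < q) to q − p.
As a 5×10 matrix over Z this has rank 4, with invariant factors (1,1,1,1).

The boundary map ∂_2: C_2 → C_1 acts by ∂[p,q,r] = [q,r] − [p,r] + [p,q]. For instance
  ∂[1,3,4] = [3,4] − [1,4] + [1,3],
  ∂[2,3,4] = [3,4] − [2,4] + [2,3].
The resulting 10×5 matrix has rank 5, and its Smith normal form has invariant factors (1,1,1,1,1).

From H_k ≅ ker(∂_k) / im(∂_{k+1}) we obtain:

  H_2: rank ker ∂_2 − rank ∂_3 = (5 − 5) − 0 = 0, and there is no ∂_3, so H_2 ≅ 0.

(K is a triangulation of the Möbius band.)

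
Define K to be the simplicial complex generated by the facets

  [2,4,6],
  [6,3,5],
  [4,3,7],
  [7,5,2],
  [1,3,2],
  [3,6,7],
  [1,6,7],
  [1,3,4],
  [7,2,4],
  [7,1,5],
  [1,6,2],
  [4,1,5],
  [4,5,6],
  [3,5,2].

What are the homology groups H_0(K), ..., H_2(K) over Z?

H_0 ≅ Z,  H_1 ≅ Z^2,  H_2 ≅ Z.

Take the total order 1 < 2 < 3 < 4 < 5 < 6 < 7 on the vertex set. Then K (dimension 2) consists of the simplices:

  0-simplices (7): [1], [2], [3], [4], [5], [6], [7]
  1-simplices (21): [1,2], [1,3], [1,4], [1,5], [1,6], [1,7], [2,3], [2,4], [2,5], [2,6], [2,7], [3,4], [3,5], [3,6], [3,7], [4,5], [4,6], [4,7], [5,6], [5,7], [6,7]
  2-simplices (14): [1,2,3], [1,2,6], [1,3,4], [1,4,5], [1,5,7], [1,6,7], [2,3,5], [2,4,6], [2,4,7], [2,5,7], [3,4,7], [3,5,6], [3,6,7], [4,5,6]

giving chain groups C_0 ≅ Z^7, C_1 ≅ Z^21, C_2 ≅ Z^14.

∂_1: C_1 → C_0 sends each edge [p,q] (with p < q) to q − p. For instance
  ∂[1,6] = [6] − [1].
As a 7×21 matrix over Z this has rank 6, with invariant factors (1,1,1,1,1,1).

The boundary map ∂_2: C_2 → C_1 maps a triangle to the signed sum of its edges. For instance
  ∂[1,6,7] = [6,7] − [1,7] + [1,6],
  ∂[2,4,7] = [4,7] − [2,7] + [2,4].
The resulting 21×14 matrix has rank 13, and its Smith normal form has invariant factors (1,1,1,1,1,1,1,1,1,1,1,1,1).

Now H_k = ker ∂_k / im ∂_{k+1}, so:

  H_0: rank C_0 − rank ∂_1 = 7 − 6 = 1, and the invariant factors of ∂_1 are all 1, so H_0 = Z.
  H_1: rank ker ∂_1 − rank ∂_2 = (21 − 6) − 13 = 2, and the invariant factors of ∂_2 are all 1, so H_1 = Z^2.
  H_2: rank ker ∂_2 − rank ∂_3 = (14 − 13) − 0 = 1, and there is no ∂_3, so H_2 = Z.

As a check, the Euler characteristic is 7 − 21 + 14 = 0, which agrees with 1 − 2 + 1 = 0.
(K is a triangulation of the torus T^2.)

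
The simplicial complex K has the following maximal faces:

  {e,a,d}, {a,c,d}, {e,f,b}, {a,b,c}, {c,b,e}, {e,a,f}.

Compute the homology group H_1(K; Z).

Order the vertices as a < b < c < d < e < f. Listing each simplex with vertices in this order, K has dimension 2 with simplices:

  0-simplices (6): a, b, c, d, e, f
  1-simplices (12): ab, ac, ad, ae, af, bc, be, bf, cd, ce, de, ef
  2-simplices (6): abc, acd, ade, aef, bce, bef

so the chain groups are C_0 ≅ Z^6, C_1 ≅ Z^12, C_2 ≅ Z^6.

Boundary ∂_1: C_1 → C_0 is given by ∂[p,q] = [q] − [p]. For instance
  ∂ac = c − a.
This gives a 6×12 integer matrix of rank 5; reducing to Smith normal form yields diagonal entries (1,1,1,1,1).

Boundary ∂_2: C_2 → C_1 maps a triangle to the signed sum of its edges. For instance
  ∂abc = bc − ac + ab,
  ∂ade = de − ae + ad.
The 12×6 boundary matrix has rank 6 and Smith normal form diag(1,1,1,1,1,1).

Now H_k = ker ∂_k / im ∂_{k+1}, so:

  H_1: rank ker ∂_1 − rank ∂_2 = (12 − 5) − 6 = 1, and the invariant factors of ∂_2 are all 1, so H_1 ≅ Z.

(K is a triangulation of the cylinder S^1 x I.)

H_1 ≅ Z.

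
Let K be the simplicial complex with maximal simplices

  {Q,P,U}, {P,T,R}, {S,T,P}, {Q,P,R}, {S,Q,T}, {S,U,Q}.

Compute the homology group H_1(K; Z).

K has 6 vertices, 12 edges, 6 triangles.
rank ∂_1 = 5, rank ∂_2 = 6 ⇒ b_1 = 12 − 5 − 6 = 1; all invariant factors of ∂_2 are 1 so no torsion. So H_1 ≅ Z.

H_1 ≅ Z.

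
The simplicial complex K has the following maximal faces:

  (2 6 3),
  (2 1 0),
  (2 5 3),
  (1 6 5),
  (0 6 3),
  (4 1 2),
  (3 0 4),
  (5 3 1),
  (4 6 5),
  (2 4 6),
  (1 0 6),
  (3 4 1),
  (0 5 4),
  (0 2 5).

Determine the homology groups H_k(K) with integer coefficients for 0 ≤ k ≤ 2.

Take the total order 0 < 1 < 2 < 3 < 4 < 5 < 6 on the vertex set. Then K (dimension 2) consists of the simplices:

  0-simplices (7): [0], [1], [2], [3], [4], [5], [6]
  1-simplices (21): [0,1], [0,2], [0,3], [0,4], [0,5], [0,6], [1,2], [1,3], [1,4], [1,5], [1,6], [2,3], [2,4], [2,5], [2,6], [3,4], [3,5], [3,6], [4,5], [4,6], [5,6]
  2-simplices (14): [0,1,2], [0,1,6], [0,2,5], [0,3,4], [0,3,6], [0,4,5], [1,2,4], [1,3,4], [1,3,5], [1,5,6], [2,3,5], [2,3,6], [2,4,6], [4,5,6]

so the chain groups are C_0 ≅ Z^7, C_1 ≅ Z^21, C_2 ≅ Z^14.

The boundary map ∂_1: C_1 → C_0 maps an edge to its endpoints' difference, ∂[p,q] = q − p. For instance
  ∂[0,2] = [2] − [0].
This gives a 7×21 integer matrix of rank 6; reducing to Smith normal form yields diagonal entries (1,1,1,1,1,1).

The boundary map ∂_2: C_2 → C_1 sends each 2-simplex [p,q,r] to [q,r] − [p,r] + [p,q]. For instance
  ∂[1,3,4] = [3,4] − [1,4] + [1,3],
  ∂[0,3,4] = [3,4] − [0,4] + [0,3].
The resulting 21×14 matrix has rank 13, and its Smith normal form has invariant factors (1,1,1,1,1,1,1,1,1,1,1,1,1).

Reading off H_k = ker ∂_k / im ∂_{k+1}:

  H_0: rank C_0 − rank ∂_1 = 7 − 6 = 1, and the invariant factors of ∂_1 are all 1, so H_0 ≅ Z.
  H_1: rank ker ∂_1 − rank ∂_2 = (21 − 6) − 13 = 2, and the invariant factors of ∂_2 are all 1, so H_1 ≅ Z^2.
  H_2: rank ker ∂_2 − rank ∂_3 = (14 − 13) − 0 = 1, and there is no ∂_3, so H_2 ≅ Z.

As a check, the Euler characteristic is 7 − 21 + 14 = 0, which agrees with 1 − 2 + 1 = 0.

H_0 ≅ Z,  H_1 ≅ Z^2,  H_2 ≅ Z.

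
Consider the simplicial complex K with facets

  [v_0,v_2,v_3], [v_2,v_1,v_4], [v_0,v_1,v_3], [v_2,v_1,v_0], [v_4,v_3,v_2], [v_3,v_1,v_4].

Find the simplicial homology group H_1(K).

H_1 = 0.

We work with the vertex ordering v_0 < v_1 < v_2 < v_3 < v_4. The simplices of K, each written with vertices in increasing order, are:

  0-simplices (5): [v_0], [v_1], [v_2], [v_3], [v_4]
  1-simplices (9): [v_0,v_1], [v_0,v_2], [v_0,v_3], [v_1,v_2], [v_1,v_3], [v_1,v_4], [v_2,v_3], [v_2,v_4], [v_3,v_4]
  2-simplices (6): [v_0,v_1,v_2], [v_0,v_1,v_3], [v_0,v_2,v_3], [v_1,v_2,v_4], [v_1,v_3,v_4], [v_2,v_3,v_4]

Hence C_0 ≅ Z^5, C_1 ≅ Z^9, C_2 ≅ Z^6.

Boundary ∂_1: C_1 → C_0 sends each edge [p,q] (with p < q) to q − p. For instance
  ∂[v_2,v_4] = [v_4] − [v_2].
The 5×9 boundary matrix has rank 4 and Smith normal form diag(1,1,1,1).

Boundary ∂_2: C_2 → C_1 maps a triangle to the signed sum of its edges. For instance
  ∂[v_0,v_2,v_3] = [v_2,v_3] − [v_0,v_3] + [v_0,v_2],
  ∂[v_0,v_1,v_3] = [v_1,v_3] − [v_0,v_3] + [v_0,v_1].
This gives a 9×6 integer matrix of rank 5; reducing to Smith normal form yields diagonal entries (1,1,1,1,1).

Computing H_k = (kernel of ∂_k) / (image of ∂_{k+1}):

  H_1: rank ker ∂_1 − rank ∂_2 = (9 − 4) − 5 = 0, and the invariant factors of ∂_2 are all 1, so H_1 ≅ 0.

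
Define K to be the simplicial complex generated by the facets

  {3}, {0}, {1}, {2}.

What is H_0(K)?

We work with the vertex ordering 0 < 1 < 2 < 3. The simplices of K, each written with vertices in increasing order, are:

  0-simplices (4): [0], [1], [2], [3]

Hence C_0 ≅ Z^4.

From H_k ≅ ker(∂_k) / im(∂_{k+1}) we obtain:

  H_0: rank C_0 − rank ∂_1 = 4 − 0 = 4, and there is no ∂_1, so H_0 = Z^4.

H_0 ≅ Z^4.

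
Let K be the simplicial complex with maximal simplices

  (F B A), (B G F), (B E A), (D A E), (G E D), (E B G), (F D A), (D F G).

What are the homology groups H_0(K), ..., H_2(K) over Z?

Fix the vertex order A < B < D < E < F < G and write every simplex with vertices in increasing order. Then dim K = 2 and the simplices of K are:

  0-simplices (6): A, B, D, E, F, G
  1-simplices (12): AB, AD, AE, AF, BE, BF, BG, DE, DF, DG, EG, FG
  2-simplices (8): ABE, ABF, ADE, ADF, BEG, BFG, DEG, DFG

so the chain groups are C_0 ≅ Z^6, C_1 ≅ Z^12, C_2 ≅ Z^8.

The boundary map ∂_1: C_1 → C_0 is given by ∂[p,q] = [q] − [p]. For instance
  ∂EG = G − E.
This gives a 6×12 integer matrix of rank 5; reducing to Smith normal form yields diagonal entries (1,1,1,1,1).

∂_2: C_2 → C_1 acts by ∂[p,q,r] = [q,r] − [p,r] + [p,q]. For instance
  ∂ADE = DE − AE + AD,
  ∂ABE = BE − AE + AB.
This gives a 12×8 integer matrix of rank 7; reducing to Smith normal form yields diagonal entries (1,1,1,1,1,1,1).

Reading off H_k = ker ∂_k / im ∂_{k+1}:

  H_0: rank C_0 − rank ∂_1 = 6 − 5 = 1, and the invariant factors of ∂_1 are all 1, so H_0 ≅ Z.
  H_1: rank ker ∂_1 − rank ∂_2 = (12 − 5) − 7 = 0, and the invariant factors of ∂_2 are all 1, so H_1 ≅ 0.
  H_2: rank ker ∂_2 − rank ∂_3 = (8 − 7) − 0 = 1, and there is no ∂_3, so H_2 ≅ Z.

(K is a triangulation of the 2-sphere S^2.)

H_0 ≅ Z,  H_1 = 0,  H_2 ≅ Z.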